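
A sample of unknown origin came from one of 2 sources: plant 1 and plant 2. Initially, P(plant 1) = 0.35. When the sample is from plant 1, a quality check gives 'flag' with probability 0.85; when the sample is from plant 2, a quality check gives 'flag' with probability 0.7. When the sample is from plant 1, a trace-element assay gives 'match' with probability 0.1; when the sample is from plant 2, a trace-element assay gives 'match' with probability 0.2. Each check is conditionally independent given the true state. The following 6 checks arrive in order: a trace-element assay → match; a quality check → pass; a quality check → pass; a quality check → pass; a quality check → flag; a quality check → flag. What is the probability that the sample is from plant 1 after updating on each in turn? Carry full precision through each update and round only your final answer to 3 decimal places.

0.047

After a trace-element assay='match': P(plant 1) = 0.1·0.3500 / (0.1·0.3500 + 0.2·0.6500) ≈ 0.2121
After a quality check='pass': P(plant 1) = 0.15·0.2121 / (0.15·0.2121 + 0.3·0.7879) ≈ 0.1186
After a quality check='pass': P(plant 1) = 0.15·0.1186 / (0.15·0.1186 + 0.3·0.8814) ≈ 0.0631
After a quality check='pass': P(plant 1) = 0.15·0.0631 / (0.15·0.0631 + 0.3·0.9369) ≈ 0.0326
After a quality check='flag': P(plant 1) = 0.85·0.0326 / (0.85·0.0326 + 0.7·0.9674) ≈ 0.0393
After a quality check='flag': P(plant 1) = 0.85·0.0393 / (0.85·0.0393 + 0.7·0.9607) ≈ 0.0473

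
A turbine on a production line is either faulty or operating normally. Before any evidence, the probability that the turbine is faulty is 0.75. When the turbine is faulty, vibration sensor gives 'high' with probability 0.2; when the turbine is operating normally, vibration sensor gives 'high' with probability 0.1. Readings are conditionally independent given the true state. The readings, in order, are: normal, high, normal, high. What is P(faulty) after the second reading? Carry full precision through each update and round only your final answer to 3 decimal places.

Apply Bayes' rule sequentially, carrying P(faulty) forward.
After 'normal': P(faulty) = 0.8·0.7500 / (0.8·0.7500 + 0.9·0.2500) ≈ 0.7273
After 'high': P(faulty) = 0.2·0.7273 / (0.2·0.7273 + 0.1·0.2727) ≈ 0.8421

0.842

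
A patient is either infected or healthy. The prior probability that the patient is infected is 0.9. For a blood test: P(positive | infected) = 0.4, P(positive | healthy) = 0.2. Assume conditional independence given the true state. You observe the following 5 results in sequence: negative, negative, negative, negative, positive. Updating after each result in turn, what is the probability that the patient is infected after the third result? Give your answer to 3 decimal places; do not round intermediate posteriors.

0.792

After 'negative': P(infected) = 0.6·0.9000 / (0.6·0.9000 + 0.8·0.1000) ≈ 0.8710
After 'negative': P(infected) = 0.6·0.8710 / (0.6·0.8710 + 0.8·0.1290) ≈ 0.8351
After 'negative': P(infected) = 0.6·0.8351 / (0.6·0.8351 + 0.8·0.1649) ≈ 0.7915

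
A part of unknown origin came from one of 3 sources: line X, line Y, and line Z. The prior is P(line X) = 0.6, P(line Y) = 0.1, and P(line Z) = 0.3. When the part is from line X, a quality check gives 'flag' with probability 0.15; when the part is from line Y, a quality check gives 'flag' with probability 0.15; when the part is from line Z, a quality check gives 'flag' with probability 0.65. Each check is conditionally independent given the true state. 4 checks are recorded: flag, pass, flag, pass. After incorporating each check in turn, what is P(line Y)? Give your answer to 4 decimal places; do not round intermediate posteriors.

0.0604

After 'flag': normaliser = 0.15·0.6000 + 0.15·0.1000 + 0.65·0.3000; P(line X) ≈ 0.3000, P(line Y) ≈ 0.0500, P(line Z) ≈ 0.6500
After 'pass': normaliser = 0.85·0.3000 + 0.85·0.0500 + 0.35·0.6500; P(line X) ≈ 0.4857, P(line Y) ≈ 0.0810, P(line Z) ≈ 0.4333
After 'flag': normaliser = 0.15·0.4857 + 0.15·0.0810 + 0.65·0.4333; P(line X) ≈ 0.1987, P(line Y) ≈ 0.0331, P(line Z) ≈ 0.7682
After 'pass': normaliser = 0.85·0.1987 + 0.85·0.0331 + 0.35·0.7682; P(line X) ≈ 0.3625, P(line Y) ≈ 0.0604, P(line Z) ≈ 0.5771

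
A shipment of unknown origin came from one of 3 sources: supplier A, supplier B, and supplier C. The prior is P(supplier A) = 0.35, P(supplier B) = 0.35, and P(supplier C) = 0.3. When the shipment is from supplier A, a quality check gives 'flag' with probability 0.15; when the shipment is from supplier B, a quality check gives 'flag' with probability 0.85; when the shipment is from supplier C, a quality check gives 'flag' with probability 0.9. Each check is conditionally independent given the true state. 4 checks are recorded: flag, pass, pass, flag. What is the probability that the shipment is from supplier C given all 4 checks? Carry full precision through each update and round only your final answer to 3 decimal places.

0.176

Apply Bayes' rule sequentially, carrying P(supplier C) forward.
After 'flag': normaliser = 0.15·0.3500 + 0.85·0.3500 + 0.9·0.3000; P(supplier A) ≈ 0.0847, P(supplier B) ≈ 0.4798, P(supplier C) ≈ 0.4355
After 'pass': normaliser = 0.85·0.0847 + 0.15·0.4798 + 0.1·0.4355; P(supplier A) ≈ 0.3839, P(supplier B) ≈ 0.3839, P(supplier C) ≈ 0.2323
After 'pass': normaliser = 0.85·0.3839 + 0.15·0.3839 + 0.1·0.2323; P(supplier A) ≈ 0.8015, P(supplier B) ≈ 0.1414, P(supplier C) ≈ 0.0571
After 'flag': normaliser = 0.15·0.8015 + 0.85·0.1414 + 0.9·0.0571; P(supplier A) ≈ 0.4120, P(supplier B) ≈ 0.4120, P(supplier C) ≈ 0.1760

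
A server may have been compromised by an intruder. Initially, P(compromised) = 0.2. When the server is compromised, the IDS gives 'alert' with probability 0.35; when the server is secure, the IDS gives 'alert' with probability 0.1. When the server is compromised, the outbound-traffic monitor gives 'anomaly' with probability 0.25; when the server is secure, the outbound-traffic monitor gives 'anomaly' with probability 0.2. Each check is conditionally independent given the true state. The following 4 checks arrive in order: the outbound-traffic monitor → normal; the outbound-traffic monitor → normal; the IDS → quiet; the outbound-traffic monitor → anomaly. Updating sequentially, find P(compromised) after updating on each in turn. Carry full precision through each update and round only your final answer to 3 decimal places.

0.166

Apply Bayes' rule sequentially, carrying P(compromised) forward.
After the outbound-traffic monitor='normal': P(compromised) = 0.75·0.2000 / (0.75·0.2000 + 0.8·0.8000) ≈ 0.1899
After the outbound-traffic monitor='normal': P(compromised) = 0.75·0.1899 / (0.75·0.1899 + 0.8·0.8101) ≈ 0.1801
After the IDS='quiet': P(compromised) = 0.65·0.1801 / (0.65·0.1801 + 0.9·0.8199) ≈ 0.1370
After the outbound-traffic monitor='anomaly': P(compromised) = 0.25·0.1370 / (0.25·0.1370 + 0.2·0.8630) ≈ 0.1655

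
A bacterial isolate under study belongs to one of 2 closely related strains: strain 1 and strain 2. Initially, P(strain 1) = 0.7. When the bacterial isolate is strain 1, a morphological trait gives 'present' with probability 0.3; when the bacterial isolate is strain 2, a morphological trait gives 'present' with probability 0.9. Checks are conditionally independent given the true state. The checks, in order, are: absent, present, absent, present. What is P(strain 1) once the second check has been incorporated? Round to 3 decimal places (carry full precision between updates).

0.845

After 'absent': P(strain 1) = 0.7·0.7000 / (0.7·0.7000 + 0.1·0.3000) ≈ 0.9423
After 'present': P(strain 1) = 0.3·0.9423 / (0.3·0.9423 + 0.9·0.0577) ≈ 0.8448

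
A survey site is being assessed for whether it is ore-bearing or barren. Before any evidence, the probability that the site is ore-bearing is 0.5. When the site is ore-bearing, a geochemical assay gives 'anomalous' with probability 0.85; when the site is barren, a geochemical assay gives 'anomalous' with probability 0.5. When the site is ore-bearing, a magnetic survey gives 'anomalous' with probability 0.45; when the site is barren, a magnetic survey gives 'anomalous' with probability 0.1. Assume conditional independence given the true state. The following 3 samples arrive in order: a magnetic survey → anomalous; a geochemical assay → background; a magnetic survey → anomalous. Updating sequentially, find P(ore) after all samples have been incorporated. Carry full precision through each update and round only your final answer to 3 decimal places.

After a magnetic survey='anomalous': P(ore) = 0.45·0.5000 / (0.45·0.5000 + 0.1·0.5000) ≈ 0.8182
After a geochemical assay='background': P(ore) = 0.15·0.8182 / (0.15·0.8182 + 0.5·0.1818) ≈ 0.5745
After a magnetic survey='anomalous': P(ore) = 0.45·0.5745 / (0.45·0.5745 + 0.1·0.4255) ≈ 0.8587

0.859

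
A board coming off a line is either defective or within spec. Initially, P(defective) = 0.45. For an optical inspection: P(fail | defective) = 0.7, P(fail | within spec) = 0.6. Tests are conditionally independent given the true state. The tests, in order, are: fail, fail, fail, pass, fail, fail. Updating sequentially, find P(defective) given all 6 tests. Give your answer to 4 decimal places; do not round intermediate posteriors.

0.5701

After 'fail': P(defective) = 0.7·0.4500 / (0.7·0.4500 + 0.6·0.5500) ≈ 0.4884
After 'fail': P(defective) = 0.7·0.4884 / (0.7·0.4884 + 0.6·0.5116) ≈ 0.5269
After 'fail': P(defective) = 0.7·0.5269 / (0.7·0.5269 + 0.6·0.4731) ≈ 0.5651
After 'pass': P(defective) = 0.3·0.5651 / (0.3·0.5651 + 0.4·0.4349) ≈ 0.4935
After 'fail': P(defective) = 0.7·0.4935 / (0.7·0.4935 + 0.6·0.5065) ≈ 0.5320
After 'fail': P(defective) = 0.7·0.5320 / (0.7·0.5320 + 0.6·0.4680) ≈ 0.5701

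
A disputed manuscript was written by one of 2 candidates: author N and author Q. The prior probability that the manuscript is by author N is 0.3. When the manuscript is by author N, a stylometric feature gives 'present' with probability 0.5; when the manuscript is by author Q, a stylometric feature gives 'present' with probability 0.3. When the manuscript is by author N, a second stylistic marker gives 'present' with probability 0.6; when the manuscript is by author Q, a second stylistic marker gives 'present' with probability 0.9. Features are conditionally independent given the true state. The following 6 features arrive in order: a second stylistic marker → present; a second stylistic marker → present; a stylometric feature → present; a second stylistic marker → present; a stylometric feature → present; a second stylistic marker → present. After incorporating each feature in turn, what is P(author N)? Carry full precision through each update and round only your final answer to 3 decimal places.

0.190

Apply Bayes' rule sequentially, carrying P(author N) forward.
After a second stylistic marker='present': P(author N) = 0.6·0.3000 / (0.6·0.3000 + 0.9·0.7000) ≈ 0.2222
After a second stylistic marker='present': P(author N) = 0.6·0.2222 / (0.6·0.2222 + 0.9·0.7778) ≈ 0.1600
After a stylometric feature='present': P(author N) = 0.5·0.1600 / (0.5·0.1600 + 0.3·0.8400) ≈ 0.2410
After a second stylistic marker='present': P(author N) = 0.6·0.2410 / (0.6·0.2410 + 0.9·0.7590) ≈ 0.1747
After a stylometric feature='present': P(author N) = 0.5·0.1747 / (0.5·0.1747 + 0.3·0.8253) ≈ 0.2608
After a second stylistic marker='present': P(author N) = 0.6·0.2608 / (0.6·0.2608 + 0.9·0.7392) ≈ 0.1904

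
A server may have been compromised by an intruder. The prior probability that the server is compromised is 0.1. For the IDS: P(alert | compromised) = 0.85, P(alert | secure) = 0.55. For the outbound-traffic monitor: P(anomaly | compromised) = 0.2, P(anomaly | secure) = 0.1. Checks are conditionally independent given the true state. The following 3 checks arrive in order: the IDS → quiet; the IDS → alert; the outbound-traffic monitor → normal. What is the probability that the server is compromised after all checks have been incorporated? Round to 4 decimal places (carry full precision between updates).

After the IDS='quiet': P(compromised) = 0.15·0.1000 / (0.15·0.1000 + 0.45·0.9000) ≈ 0.0357
After the IDS='alert': P(compromised) = 0.85·0.0357 / (0.85·0.0357 + 0.55·0.9643) ≈ 0.0541
After the outbound-traffic monitor='normal': P(compromised) = 0.8·0.0541 / (0.8·0.0541 + 0.9·0.9459) ≈ 0.0484

0.0484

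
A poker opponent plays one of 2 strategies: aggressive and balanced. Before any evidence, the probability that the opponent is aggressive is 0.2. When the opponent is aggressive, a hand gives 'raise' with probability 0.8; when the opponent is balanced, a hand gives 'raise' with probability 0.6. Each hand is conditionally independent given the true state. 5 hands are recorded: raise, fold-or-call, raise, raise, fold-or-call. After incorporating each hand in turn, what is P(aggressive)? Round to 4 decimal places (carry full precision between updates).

0.1290

After 'raise': P(aggressive) = 0.8·0.2000 / (0.8·0.2000 + 0.6·0.8000) ≈ 0.2500
After 'fold-or-call': P(aggressive) = 0.2·0.2500 / (0.2·0.2500 + 0.4·0.7500) ≈ 0.1429
After 'raise': P(aggressive) = 0.8·0.1429 / (0.8·0.1429 + 0.6·0.8571) ≈ 0.1818
After 'raise': P(aggressive) = 0.8·0.1818 / (0.8·0.1818 + 0.6·0.8182) ≈ 0.2286
After 'fold-or-call': P(aggressive) = 0.2·0.2286 / (0.2·0.2286 + 0.4·0.7714) ≈ 0.1290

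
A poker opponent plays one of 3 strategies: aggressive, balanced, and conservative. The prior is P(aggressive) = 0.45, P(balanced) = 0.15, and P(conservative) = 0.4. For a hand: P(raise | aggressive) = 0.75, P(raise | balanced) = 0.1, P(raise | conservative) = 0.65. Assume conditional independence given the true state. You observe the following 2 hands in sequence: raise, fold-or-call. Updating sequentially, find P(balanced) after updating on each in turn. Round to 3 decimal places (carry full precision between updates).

After 'raise': normaliser = 0.75·0.4500 + 0.1·0.1500 + 0.65·0.4000; P(aggressive) ≈ 0.5510, P(balanced) ≈ 0.0245, P(conservative) ≈ 0.4245
After 'fold-or-call': normaliser = 0.25·0.5510 + 0.9·0.0245 + 0.35·0.4245; P(aggressive) ≈ 0.4467, P(balanced) ≈ 0.0715, P(conservative) ≈ 0.4818

0.071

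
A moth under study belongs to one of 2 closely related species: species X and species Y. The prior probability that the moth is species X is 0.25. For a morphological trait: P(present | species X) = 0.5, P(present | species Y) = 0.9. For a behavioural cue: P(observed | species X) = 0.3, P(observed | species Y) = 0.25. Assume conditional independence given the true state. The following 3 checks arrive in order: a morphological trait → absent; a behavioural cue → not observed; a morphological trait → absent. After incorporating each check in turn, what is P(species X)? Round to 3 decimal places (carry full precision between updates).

After a morphological trait='absent': P(species X) = 0.5·0.2500 / (0.5·0.2500 + 0.1·0.7500) ≈ 0.6250
After a behavioural cue='not observed': P(species X) = 0.7·0.6250 / (0.7·0.6250 + 0.75·0.3750) ≈ 0.6087
After a morphological trait='absent': P(species X) = 0.5·0.6087 / (0.5·0.6087 + 0.1·0.3913) ≈ 0.8861

0.886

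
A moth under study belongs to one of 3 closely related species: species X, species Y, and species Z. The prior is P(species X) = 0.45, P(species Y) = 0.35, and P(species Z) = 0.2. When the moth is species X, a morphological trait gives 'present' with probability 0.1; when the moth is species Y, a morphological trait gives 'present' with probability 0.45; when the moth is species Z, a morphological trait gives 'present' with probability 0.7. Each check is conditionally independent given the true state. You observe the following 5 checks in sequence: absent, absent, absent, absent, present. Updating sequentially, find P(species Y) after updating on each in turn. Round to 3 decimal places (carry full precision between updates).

After 'absent': normaliser = 0.9·0.4500 + 0.55·0.3500 + 0.3·0.2000; P(species X) ≈ 0.6160, P(species Y) ≈ 0.2928, P(species Z) ≈ 0.0913
After 'absent': normaliser = 0.9·0.6160 + 0.55·0.2928 + 0.3·0.0913; P(species X) ≈ 0.7464, P(species Y) ≈ 0.2168, P(species Z) ≈ 0.0369
After 'absent': normaliser = 0.9·0.7464 + 0.55·0.2168 + 0.3·0.0369; P(species X) ≈ 0.8375, P(species Y) ≈ 0.1487, P(species Z) ≈ 0.0138
After 'absent': normaliser = 0.9·0.8375 + 0.55·0.1487 + 0.3·0.0138; P(species X) ≈ 0.8977, P(species Y) ≈ 0.0974, P(species Z) ≈ 0.0049
After 'present': normaliser = 0.1·0.8977 + 0.45·0.0974 + 0.7·0.0049; P(species X) ≈ 0.6551, P(species Y) ≈ 0.3198, P(species Z) ≈ 0.0252

0.320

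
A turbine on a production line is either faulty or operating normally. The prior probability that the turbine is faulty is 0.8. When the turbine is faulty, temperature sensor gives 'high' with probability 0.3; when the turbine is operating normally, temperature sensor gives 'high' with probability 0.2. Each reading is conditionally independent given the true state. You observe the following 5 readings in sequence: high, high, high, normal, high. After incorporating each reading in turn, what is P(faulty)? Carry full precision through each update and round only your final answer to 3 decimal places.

After 'high': P(faulty) = 0.3·0.8000 / (0.3·0.8000 + 0.2·0.2000) ≈ 0.8571
After 'high': P(faulty) = 0.3·0.8571 / (0.3·0.8571 + 0.2·0.1429) ≈ 0.9000
After 'high': P(faulty) = 0.3·0.9000 / (0.3·0.9000 + 0.2·0.1000) ≈ 0.9310
After 'normal': P(faulty) = 0.7·0.9310 / (0.7·0.9310 + 0.8·0.0690) ≈ 0.9220
After 'high': P(faulty) = 0.3·0.9220 / (0.3·0.9220 + 0.2·0.0780) ≈ 0.9466

0.947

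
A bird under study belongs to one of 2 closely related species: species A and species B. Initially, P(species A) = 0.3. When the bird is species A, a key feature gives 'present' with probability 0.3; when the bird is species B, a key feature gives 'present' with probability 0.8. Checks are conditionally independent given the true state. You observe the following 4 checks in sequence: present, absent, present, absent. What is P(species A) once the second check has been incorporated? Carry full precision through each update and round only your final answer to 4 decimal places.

After 'present': P(species A) = 0.3·0.3000 / (0.3·0.3000 + 0.8·0.7000) ≈ 0.1385
After 'absent': P(species A) = 0.7·0.1385 / (0.7·0.1385 + 0.2·0.8615) ≈ 0.3600

0.3600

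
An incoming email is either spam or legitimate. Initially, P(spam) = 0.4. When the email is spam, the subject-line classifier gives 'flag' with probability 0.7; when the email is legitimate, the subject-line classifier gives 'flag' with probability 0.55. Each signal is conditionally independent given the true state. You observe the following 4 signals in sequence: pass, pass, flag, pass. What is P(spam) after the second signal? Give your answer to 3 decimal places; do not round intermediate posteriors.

0.229

After 'pass': P(spam) = 0.3·0.4000 / (0.3·0.4000 + 0.45·0.6000) ≈ 0.3077
After 'pass': P(spam) = 0.3·0.3077 / (0.3·0.3077 + 0.45·0.6923) ≈ 0.2286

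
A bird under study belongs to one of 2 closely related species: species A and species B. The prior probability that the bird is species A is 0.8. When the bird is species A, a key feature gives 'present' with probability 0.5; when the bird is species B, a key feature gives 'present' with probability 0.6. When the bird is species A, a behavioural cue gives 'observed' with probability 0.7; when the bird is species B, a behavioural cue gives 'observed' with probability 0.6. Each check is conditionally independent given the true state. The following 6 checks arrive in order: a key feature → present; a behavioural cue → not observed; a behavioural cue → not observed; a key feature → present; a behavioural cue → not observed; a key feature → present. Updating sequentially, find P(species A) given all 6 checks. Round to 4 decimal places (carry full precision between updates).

0.4941

Apply Bayes' rule sequentially, carrying P(species A) forward.
After a key feature='present': P(species A) = 0.5·0.8000 / (0.5·0.8000 + 0.6·0.2000) ≈ 0.7692
After a behavioural cue='not observed': P(species A) = 0.3·0.7692 / (0.3·0.7692 + 0.4·0.2308) ≈ 0.7143
After a behavioural cue='not observed': P(species A) = 0.3·0.7143 / (0.3·0.7143 + 0.4·0.2857) ≈ 0.6522
After a key feature='present': P(species A) = 0.5·0.6522 / (0.5·0.6522 + 0.6·0.3478) ≈ 0.6098
After a behavioural cue='not observed': P(species A) = 0.3·0.6098 / (0.3·0.6098 + 0.4·0.3902) ≈ 0.5396
After a key feature='present': P(species A) = 0.5·0.5396 / (0.5·0.5396 + 0.6·0.4604) ≈ 0.4941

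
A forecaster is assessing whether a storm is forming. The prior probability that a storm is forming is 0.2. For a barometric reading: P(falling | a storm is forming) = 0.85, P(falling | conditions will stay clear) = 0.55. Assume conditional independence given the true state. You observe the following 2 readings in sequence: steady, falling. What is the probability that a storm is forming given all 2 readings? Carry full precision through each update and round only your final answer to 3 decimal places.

Apply Bayes' rule sequentially, carrying P(storm) forward.
After 'steady': P(storm) = 0.15·0.2000 / (0.15·0.2000 + 0.45·0.8000) ≈ 0.0769
After 'falling': P(storm) = 0.85·0.0769 / (0.85·0.0769 + 0.55·0.9231) ≈ 0.1141

0.114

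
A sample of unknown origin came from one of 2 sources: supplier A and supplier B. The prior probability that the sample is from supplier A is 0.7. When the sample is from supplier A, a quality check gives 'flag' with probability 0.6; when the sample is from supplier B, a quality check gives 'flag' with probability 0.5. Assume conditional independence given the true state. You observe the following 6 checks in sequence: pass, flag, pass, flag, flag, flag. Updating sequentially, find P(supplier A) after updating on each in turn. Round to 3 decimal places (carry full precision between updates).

After 'pass': P(supplier A) = 0.4·0.7000 / (0.4·0.7000 + 0.5·0.3000) ≈ 0.6512
After 'flag': P(supplier A) = 0.6·0.6512 / (0.6·0.6512 + 0.5·0.3488) ≈ 0.6914
After 'pass': P(supplier A) = 0.4·0.6914 / (0.4·0.6914 + 0.5·0.3086) ≈ 0.6418
After 'flag': P(supplier A) = 0.6·0.6418 / (0.6·0.6418 + 0.5·0.3582) ≈ 0.6826
After 'flag': P(supplier A) = 0.6·0.6826 / (0.6·0.6826 + 0.5·0.3174) ≈ 0.7207
After 'flag': P(supplier A) = 0.6·0.7207 / (0.6·0.7207 + 0.5·0.2793) ≈ 0.7559

0.756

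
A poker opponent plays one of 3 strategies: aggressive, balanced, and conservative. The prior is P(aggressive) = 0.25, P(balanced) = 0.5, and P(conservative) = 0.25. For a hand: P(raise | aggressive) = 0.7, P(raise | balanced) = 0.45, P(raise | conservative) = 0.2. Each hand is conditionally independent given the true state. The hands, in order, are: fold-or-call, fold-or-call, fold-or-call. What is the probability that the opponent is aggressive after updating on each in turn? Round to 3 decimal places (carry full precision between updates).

After 'fold-or-call': normaliser = 0.3·0.2500 + 0.55·0.5000 + 0.8·0.2500; P(aggressive) ≈ 0.1364, P(balanced) ≈ 0.5000, P(conservative) ≈ 0.3636
After 'fold-or-call': normaliser = 0.3·0.1364 + 0.55·0.5000 + 0.8·0.3636; P(aggressive) ≈ 0.0674, P(balanced) ≈ 0.4532, P(conservative) ≈ 0.4794
After 'fold-or-call': normaliser = 0.3·0.0674 + 0.55·0.4532 + 0.8·0.4794; P(aggressive) ≈ 0.0310, P(balanced) ≈ 0.3817, P(conservative) ≈ 0.5873

0.031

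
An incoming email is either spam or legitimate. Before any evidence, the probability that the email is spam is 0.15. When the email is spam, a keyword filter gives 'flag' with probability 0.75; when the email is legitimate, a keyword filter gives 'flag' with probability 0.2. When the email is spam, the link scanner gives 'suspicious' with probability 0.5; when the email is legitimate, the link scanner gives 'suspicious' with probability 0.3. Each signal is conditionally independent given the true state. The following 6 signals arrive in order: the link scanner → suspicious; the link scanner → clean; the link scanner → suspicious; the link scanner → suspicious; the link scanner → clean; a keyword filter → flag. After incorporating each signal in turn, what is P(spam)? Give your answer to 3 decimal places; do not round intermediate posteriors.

Each posterior becomes the prior for the next update.
After the link scanner='suspicious': P(spam) = 0.5·0.1500 / (0.5·0.1500 + 0.3·0.8500) ≈ 0.2273
After the link scanner='clean': P(spam) = 0.5·0.2273 / (0.5·0.2273 + 0.7·0.7727) ≈ 0.1736
After the link scanner='suspicious': P(spam) = 0.5·0.1736 / (0.5·0.1736 + 0.3·0.8264) ≈ 0.2593
After the link scanner='suspicious': P(spam) = 0.5·0.2593 / (0.5·0.2593 + 0.3·0.7407) ≈ 0.3685
After the link scanner='clean': P(spam) = 0.5·0.3685 / (0.5·0.3685 + 0.7·0.6315) ≈ 0.2942
After a keyword filter='flag': P(spam) = 0.75·0.2942 / (0.75·0.2942 + 0.2·0.7058) ≈ 0.6099

0.610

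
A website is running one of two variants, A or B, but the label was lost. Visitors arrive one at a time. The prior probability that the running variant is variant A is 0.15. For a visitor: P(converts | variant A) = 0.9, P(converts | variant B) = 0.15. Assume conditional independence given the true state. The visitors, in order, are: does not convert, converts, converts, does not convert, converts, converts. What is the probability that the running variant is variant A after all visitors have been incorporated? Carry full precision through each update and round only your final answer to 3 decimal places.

0.760

Apply Bayes' rule sequentially, carrying P(A) forward.
After 'does not convert': P(A) = 0.1·0.1500 / (0.1·0.1500 + 0.85·0.8500) ≈ 0.0203
After 'converts': P(A) = 0.9·0.0203 / (0.9·0.0203 + 0.15·0.9797) ≈ 0.1108
After 'converts': P(A) = 0.9·0.1108 / (0.9·0.1108 + 0.15·0.8892) ≈ 0.4277
After 'does not convert': P(A) = 0.1·0.4277 / (0.1·0.4277 + 0.85·0.5723) ≈ 0.0808
After 'converts': P(A) = 0.9·0.0808 / (0.9·0.0808 + 0.15·0.9192) ≈ 0.3454
After 'converts': P(A) = 0.9·0.3454 / (0.9·0.3454 + 0.15·0.6546) ≈ 0.7599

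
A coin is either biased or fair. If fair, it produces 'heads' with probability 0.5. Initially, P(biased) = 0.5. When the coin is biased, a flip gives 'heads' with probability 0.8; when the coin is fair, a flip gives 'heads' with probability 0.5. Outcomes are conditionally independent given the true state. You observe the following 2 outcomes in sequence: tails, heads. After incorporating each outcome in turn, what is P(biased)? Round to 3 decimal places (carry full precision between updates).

0.390

Apply Bayes' rule sequentially, carrying P(biased) forward.
After 'tails': P(biased) = 0.2·0.5000 / (0.2·0.5000 + 0.5·0.5000) ≈ 0.2857
After 'heads': P(biased) = 0.8·0.2857 / (0.8·0.2857 + 0.5·0.7143) ≈ 0.3902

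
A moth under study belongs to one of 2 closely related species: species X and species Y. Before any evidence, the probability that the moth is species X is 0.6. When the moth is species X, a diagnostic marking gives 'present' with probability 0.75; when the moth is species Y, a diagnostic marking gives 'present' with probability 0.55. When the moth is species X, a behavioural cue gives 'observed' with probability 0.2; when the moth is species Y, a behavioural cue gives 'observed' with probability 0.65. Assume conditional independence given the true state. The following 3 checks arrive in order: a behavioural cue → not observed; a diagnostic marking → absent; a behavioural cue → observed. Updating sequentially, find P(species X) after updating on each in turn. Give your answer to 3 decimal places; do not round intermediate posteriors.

After a behavioural cue='not observed': P(species X) = 0.8·0.6000 / (0.8·0.6000 + 0.35·0.4000) ≈ 0.7742
After a diagnostic marking='absent': P(species X) = 0.25·0.7742 / (0.25·0.7742 + 0.45·0.2258) ≈ 0.6557
After a behavioural cue='observed': P(species X) = 0.2·0.6557 / (0.2·0.6557 + 0.65·0.3443) ≈ 0.3695

0.370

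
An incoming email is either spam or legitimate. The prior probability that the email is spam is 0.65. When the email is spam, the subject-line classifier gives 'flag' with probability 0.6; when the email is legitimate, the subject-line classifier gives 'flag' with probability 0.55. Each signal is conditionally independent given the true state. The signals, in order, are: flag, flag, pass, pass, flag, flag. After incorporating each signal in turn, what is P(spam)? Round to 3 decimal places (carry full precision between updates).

After 'flag': P(spam) = 0.6·0.6500 / (0.6·0.6500 + 0.55·0.3500) ≈ 0.6695
After 'flag': P(spam) = 0.6·0.6695 / (0.6·0.6695 + 0.55·0.3305) ≈ 0.6885
After 'pass': P(spam) = 0.4·0.6885 / (0.4·0.6885 + 0.45·0.3115) ≈ 0.6627
After 'pass': P(spam) = 0.4·0.6627 / (0.4·0.6627 + 0.45·0.3373) ≈ 0.6359
After 'flag': P(spam) = 0.6·0.6359 / (0.6·0.6359 + 0.55·0.3641) ≈ 0.6558
After 'flag': P(spam) = 0.6·0.6558 / (0.6·0.6558 + 0.55·0.3442) ≈ 0.6751

0.675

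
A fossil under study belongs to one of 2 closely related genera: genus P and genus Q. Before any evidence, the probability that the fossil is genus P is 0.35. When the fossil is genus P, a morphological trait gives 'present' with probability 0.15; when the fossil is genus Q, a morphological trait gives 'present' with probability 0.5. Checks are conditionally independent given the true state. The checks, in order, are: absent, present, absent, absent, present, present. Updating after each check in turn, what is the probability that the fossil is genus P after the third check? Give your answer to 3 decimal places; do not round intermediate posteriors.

0.318

After 'absent': P(genus P) = 0.85·0.3500 / (0.85·0.3500 + 0.5·0.6500) ≈ 0.4779
After 'present': P(genus P) = 0.15·0.4779 / (0.15·0.4779 + 0.5·0.5221) ≈ 0.2154
After 'absent': P(genus P) = 0.85·0.2154 / (0.85·0.2154 + 0.5·0.7846) ≈ 0.3183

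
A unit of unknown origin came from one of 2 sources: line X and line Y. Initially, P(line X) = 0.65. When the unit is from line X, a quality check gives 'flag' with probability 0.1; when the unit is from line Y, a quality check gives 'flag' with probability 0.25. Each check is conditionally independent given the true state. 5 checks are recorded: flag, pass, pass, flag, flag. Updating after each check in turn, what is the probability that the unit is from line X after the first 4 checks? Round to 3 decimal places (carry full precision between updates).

Apply Bayes' rule sequentially, carrying P(line X) forward.
After 'flag': P(line X) = 0.1·0.6500 / (0.1·0.6500 + 0.25·0.3500) ≈ 0.4262
After 'pass': P(line X) = 0.9·0.4262 / (0.9·0.4262 + 0.75·0.5738) ≈ 0.4713
After 'pass': P(line X) = 0.9·0.4713 / (0.9·0.4713 + 0.75·0.5287) ≈ 0.5168
After 'flag': P(line X) = 0.1·0.5168 / (0.1·0.5168 + 0.25·0.4832) ≈ 0.2997

0.300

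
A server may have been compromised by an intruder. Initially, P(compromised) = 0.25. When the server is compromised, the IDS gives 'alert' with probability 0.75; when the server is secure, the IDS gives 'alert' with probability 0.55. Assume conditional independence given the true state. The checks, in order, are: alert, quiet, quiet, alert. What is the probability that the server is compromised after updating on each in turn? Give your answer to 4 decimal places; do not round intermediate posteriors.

0.1606

After 'alert': P(compromised) = 0.75·0.2500 / (0.75·0.2500 + 0.55·0.7500) ≈ 0.3125
After 'quiet': P(compromised) = 0.25·0.3125 / (0.25·0.3125 + 0.45·0.6875) ≈ 0.2016
After 'quiet': P(compromised) = 0.25·0.2016 / (0.25·0.2016 + 0.45·0.7984) ≈ 0.1230
After 'alert': P(compromised) = 0.75·0.1230 / (0.75·0.1230 + 0.55·0.8770) ≈ 0.1606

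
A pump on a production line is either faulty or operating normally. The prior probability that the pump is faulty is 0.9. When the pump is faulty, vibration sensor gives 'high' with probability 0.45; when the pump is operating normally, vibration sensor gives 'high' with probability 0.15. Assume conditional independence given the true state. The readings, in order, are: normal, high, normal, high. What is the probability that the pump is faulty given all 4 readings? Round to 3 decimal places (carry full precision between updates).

After 'normal': P(faulty) = 0.55·0.9000 / (0.55·0.9000 + 0.85·0.1000) ≈ 0.8534
After 'high': P(faulty) = 0.45·0.8534 / (0.45·0.8534 + 0.15·0.1466) ≈ 0.9459
After 'normal': P(faulty) = 0.55·0.9459 / (0.55·0.9459 + 0.85·0.0541) ≈ 0.9187
After 'high': P(faulty) = 0.45·0.9187 / (0.45·0.9187 + 0.15·0.0813) ≈ 0.9714

0.971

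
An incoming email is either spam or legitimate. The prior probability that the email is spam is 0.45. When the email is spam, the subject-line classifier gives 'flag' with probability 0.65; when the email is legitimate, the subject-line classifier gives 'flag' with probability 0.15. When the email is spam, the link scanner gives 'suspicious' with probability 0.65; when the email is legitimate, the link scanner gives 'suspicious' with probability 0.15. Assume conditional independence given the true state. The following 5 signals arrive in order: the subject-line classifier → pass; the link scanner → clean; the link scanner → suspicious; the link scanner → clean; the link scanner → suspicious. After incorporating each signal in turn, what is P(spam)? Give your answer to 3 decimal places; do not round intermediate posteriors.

0.518

After the subject-line classifier='pass': P(spam) = 0.35·0.4500 / (0.35·0.4500 + 0.85·0.5500) ≈ 0.2520
After the link scanner='clean': P(spam) = 0.35·0.2520 / (0.35·0.2520 + 0.85·0.7480) ≈ 0.1218
After the link scanner='suspicious': P(spam) = 0.65·0.1218 / (0.65·0.1218 + 0.15·0.8782) ≈ 0.3754
After the link scanner='clean': P(spam) = 0.35·0.3754 / (0.35·0.3754 + 0.85·0.6246) ≈ 0.1984
After the link scanner='suspicious': P(spam) = 0.65·0.1984 / (0.65·0.1984 + 0.15·0.8016) ≈ 0.5175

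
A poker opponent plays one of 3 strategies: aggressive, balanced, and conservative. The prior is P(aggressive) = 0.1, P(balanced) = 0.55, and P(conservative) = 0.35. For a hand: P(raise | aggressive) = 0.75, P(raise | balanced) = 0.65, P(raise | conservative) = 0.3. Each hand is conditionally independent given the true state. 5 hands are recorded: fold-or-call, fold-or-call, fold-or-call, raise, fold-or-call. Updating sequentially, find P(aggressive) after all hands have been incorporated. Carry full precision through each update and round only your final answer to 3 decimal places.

0.009

After 'fold-or-call': normaliser = 0.25·0.1000 + 0.35·0.5500 + 0.7·0.3500; P(aggressive) ≈ 0.0541, P(balanced) ≈ 0.4162, P(conservative) ≈ 0.5297
After 'fold-or-call': normaliser = 0.25·0.0541 + 0.35·0.4162 + 0.7·0.5297; P(aggressive) ≈ 0.0255, P(balanced) ≈ 0.2749, P(conservative) ≈ 0.6996
After 'fold-or-call': normaliser = 0.25·0.0255 + 0.35·0.2749 + 0.7·0.6996; P(aggressive) ≈ 0.0108, P(balanced) ≈ 0.1624, P(conservative) ≈ 0.8268
After 'raise': normaliser = 0.75·0.0108 + 0.65·0.1624 + 0.3·0.8268; P(aggressive) ≈ 0.0223, P(balanced) ≈ 0.2919, P(conservative) ≈ 0.6858
After 'fold-or-call': normaliser = 0.25·0.0223 + 0.35·0.2919 + 0.7·0.6858; P(aggressive) ≈ 0.0095, P(balanced) ≈ 0.1738, P(conservative) ≈ 0.8167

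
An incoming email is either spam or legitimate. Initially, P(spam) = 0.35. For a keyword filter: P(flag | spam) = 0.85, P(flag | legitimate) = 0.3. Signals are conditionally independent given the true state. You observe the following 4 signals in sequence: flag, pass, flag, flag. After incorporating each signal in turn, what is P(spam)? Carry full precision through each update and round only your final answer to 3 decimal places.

0.724

After 'flag': P(spam) = 0.85·0.3500 / (0.85·0.3500 + 0.3·0.6500) ≈ 0.6041
After 'pass': P(spam) = 0.15·0.6041 / (0.15·0.6041 + 0.7·0.3959) ≈ 0.2464
After 'flag': P(spam) = 0.85·0.2464 / (0.85·0.2464 + 0.3·0.7536) ≈ 0.4809
After 'flag': P(spam) = 0.85·0.4809 / (0.85·0.4809 + 0.3·0.5191) ≈ 0.7241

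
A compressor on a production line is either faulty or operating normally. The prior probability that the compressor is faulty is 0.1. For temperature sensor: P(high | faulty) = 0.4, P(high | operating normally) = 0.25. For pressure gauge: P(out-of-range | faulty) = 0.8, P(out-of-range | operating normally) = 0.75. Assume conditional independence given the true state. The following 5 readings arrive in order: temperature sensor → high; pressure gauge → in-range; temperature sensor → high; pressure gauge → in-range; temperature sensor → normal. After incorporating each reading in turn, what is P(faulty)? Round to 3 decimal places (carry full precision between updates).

0.127

Each posterior becomes the prior for the next update.
After temperature sensor='high': P(faulty) = 0.4·0.1000 / (0.4·0.1000 + 0.25·0.9000) ≈ 0.1509
After pressure gauge='in-range': P(faulty) = 0.2·0.1509 / (0.2·0.1509 + 0.25·0.8491) ≈ 0.1245
After temperature sensor='high': P(faulty) = 0.4·0.1245 / (0.4·0.1245 + 0.25·0.8755) ≈ 0.1854
After pressure gauge='in-range': P(faulty) = 0.2·0.1854 / (0.2·0.1854 + 0.25·0.8146) ≈ 0.1540
After temperature sensor='normal': P(faulty) = 0.6·0.1540 / (0.6·0.1540 + 0.75·0.8460) ≈ 0.1271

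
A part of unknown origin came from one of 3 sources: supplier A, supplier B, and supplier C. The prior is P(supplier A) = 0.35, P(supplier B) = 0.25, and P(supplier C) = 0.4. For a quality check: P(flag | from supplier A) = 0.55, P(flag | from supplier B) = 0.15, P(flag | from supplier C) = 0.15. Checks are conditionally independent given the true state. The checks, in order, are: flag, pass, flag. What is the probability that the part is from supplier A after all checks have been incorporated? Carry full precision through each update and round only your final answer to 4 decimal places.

0.7931

After 'flag': normaliser = 0.55·0.3500 + 0.15·0.2500 + 0.15·0.4000; P(supplier A) ≈ 0.6638, P(supplier B) ≈ 0.1293, P(supplier C) ≈ 0.2069
After 'pass': normaliser = 0.45·0.6638 + 0.85·0.1293 + 0.85·0.2069; P(supplier A) ≈ 0.5111, P(supplier B) ≈ 0.1881, P(supplier C) ≈ 0.3009
After 'flag': normaliser = 0.55·0.5111 + 0.15·0.1881 + 0.15·0.3009; P(supplier A) ≈ 0.7931, P(supplier B) ≈ 0.0796, P(supplier C) ≈ 0.1273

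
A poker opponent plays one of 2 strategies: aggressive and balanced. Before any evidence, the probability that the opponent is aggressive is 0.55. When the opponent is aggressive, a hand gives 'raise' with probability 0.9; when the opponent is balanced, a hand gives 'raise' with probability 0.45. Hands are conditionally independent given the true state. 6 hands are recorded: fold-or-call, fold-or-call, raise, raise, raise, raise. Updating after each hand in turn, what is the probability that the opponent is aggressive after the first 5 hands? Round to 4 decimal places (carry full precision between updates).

Apply Bayes' rule sequentially, carrying P(aggressive) forward.
After 'fold-or-call': P(aggressive) = 0.1·0.5500 / (0.1·0.5500 + 0.55·0.4500) ≈ 0.1818
After 'fold-or-call': P(aggressive) = 0.1·0.1818 / (0.1·0.1818 + 0.55·0.8182) ≈ 0.0388
After 'raise': P(aggressive) = 0.9·0.0388 / (0.9·0.0388 + 0.45·0.9612) ≈ 0.0748
After 'raise': P(aggressive) = 0.9·0.0748 / (0.9·0.0748 + 0.45·0.9252) ≈ 0.1391
After 'raise': P(aggressive) = 0.9·0.1391 / (0.9·0.1391 + 0.45·0.8609) ≈ 0.2443

0.2443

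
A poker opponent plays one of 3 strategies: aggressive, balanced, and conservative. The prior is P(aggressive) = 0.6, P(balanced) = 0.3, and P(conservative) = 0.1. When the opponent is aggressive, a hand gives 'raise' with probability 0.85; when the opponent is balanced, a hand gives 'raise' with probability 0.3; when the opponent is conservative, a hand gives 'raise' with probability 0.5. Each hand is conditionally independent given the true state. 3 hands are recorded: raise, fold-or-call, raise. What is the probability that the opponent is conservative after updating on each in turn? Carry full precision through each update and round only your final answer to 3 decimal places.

0.130

After 'raise': normaliser = 0.85·0.6000 + 0.3·0.3000 + 0.5·0.1000; P(aggressive) ≈ 0.7846, P(balanced) ≈ 0.1385, P(conservative) ≈ 0.0769
After 'fold-or-call': normaliser = 0.15·0.7846 + 0.7·0.1385 + 0.5·0.0769; P(aggressive) ≈ 0.4650, P(balanced) ≈ 0.3830, P(conservative) ≈ 0.1520
After 'raise': normaliser = 0.85·0.4650 + 0.3·0.3830 + 0.5·0.1520; P(aggressive) ≈ 0.6744, P(balanced) ≈ 0.1960, P(conservative) ≈ 0.1296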